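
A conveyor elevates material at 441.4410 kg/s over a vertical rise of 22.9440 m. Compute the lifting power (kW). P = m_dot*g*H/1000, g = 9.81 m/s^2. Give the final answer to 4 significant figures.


P = 441.4410 * 9.81 * 22.9440 / 1000
P = 99.36 kW


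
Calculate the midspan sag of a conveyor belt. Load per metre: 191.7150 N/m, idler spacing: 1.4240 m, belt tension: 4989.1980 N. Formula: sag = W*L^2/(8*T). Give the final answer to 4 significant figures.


sag = 191.7150 * 1.4240^2 / (8 * 4989.1980)
sag = 0.009740 m


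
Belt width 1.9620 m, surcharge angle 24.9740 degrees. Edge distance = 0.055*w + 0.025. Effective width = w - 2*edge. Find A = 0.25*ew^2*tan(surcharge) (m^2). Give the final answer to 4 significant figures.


edge = 0.055*1.9620 + 0.025 = 0.13291 m
ew = 1.9620 - 2*0.13291 = 1.69618 m
A = 0.25 * 1.69618^2 * tan(24.9740 deg)
A = 0.3350 m^2


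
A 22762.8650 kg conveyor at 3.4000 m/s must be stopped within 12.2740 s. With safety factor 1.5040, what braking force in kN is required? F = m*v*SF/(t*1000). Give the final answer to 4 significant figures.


F = 22762.8650 * 3.4000 / 12.2740 * 1.5040 / 1000
F = 9.483 kN


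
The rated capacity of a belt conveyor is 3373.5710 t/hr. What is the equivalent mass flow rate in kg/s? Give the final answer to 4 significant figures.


m_dot = 3373.5710 * 1000 / 3600
m_dot = 937.1 kg/s


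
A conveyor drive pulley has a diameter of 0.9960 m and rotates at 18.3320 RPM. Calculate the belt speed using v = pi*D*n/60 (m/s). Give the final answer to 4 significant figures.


v = pi * 0.9960 * 18.3320 / 60
v = 0.9560 m/s


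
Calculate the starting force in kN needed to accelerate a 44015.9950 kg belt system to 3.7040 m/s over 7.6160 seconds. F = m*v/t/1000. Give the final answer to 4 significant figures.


F = 44015.9950 * 3.7040 / 7.6160 / 1000
F = 21.41 kN


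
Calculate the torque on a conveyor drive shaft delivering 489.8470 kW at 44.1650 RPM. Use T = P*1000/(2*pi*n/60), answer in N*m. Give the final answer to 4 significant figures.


omega = 2*pi*44.1650/60 = 4.62495 rad/s
T = 489.8470*1000 / 4.62495
T = 105900 N*m


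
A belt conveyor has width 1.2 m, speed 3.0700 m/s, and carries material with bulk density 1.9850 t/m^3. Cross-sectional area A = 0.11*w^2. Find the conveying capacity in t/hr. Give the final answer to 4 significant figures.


A = 0.11 * 1.2^2 = 0.1584 m^2
C = 0.1584 * 3.0700 * 1.9850 * 3600
C = 3475 t/hr


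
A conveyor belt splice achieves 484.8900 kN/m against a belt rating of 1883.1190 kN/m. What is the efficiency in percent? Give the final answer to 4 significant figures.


Eff = 484.8900 / 1883.1190 * 100
Eff = 25.75 %


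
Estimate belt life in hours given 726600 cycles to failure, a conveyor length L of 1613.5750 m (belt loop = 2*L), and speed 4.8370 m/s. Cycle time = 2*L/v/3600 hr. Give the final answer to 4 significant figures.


cycle_time = 2 * 1613.5750 / 4.8370 / 3600 = 0.185328 hr
life = 726600 * 0.185328 = 134700 hours


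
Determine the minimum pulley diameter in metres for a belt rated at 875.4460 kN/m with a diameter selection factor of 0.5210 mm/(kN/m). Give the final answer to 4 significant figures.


D = 875.4460 * 0.5210 / 1000
D = 0.4561 m


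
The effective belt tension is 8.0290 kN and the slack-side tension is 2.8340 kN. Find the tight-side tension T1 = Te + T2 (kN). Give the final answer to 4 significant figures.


T1 = Te + T2 = 8.0290 + 2.8340
T1 = 10.86 kN


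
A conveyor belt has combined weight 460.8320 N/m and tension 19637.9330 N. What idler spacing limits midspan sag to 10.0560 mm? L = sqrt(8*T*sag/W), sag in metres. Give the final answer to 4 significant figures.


sag = 10.0560/1000 = 0.010056 m
L = sqrt(8 * 19637.9330 * 0.010056 / 460.8320)
L = 1.852 m


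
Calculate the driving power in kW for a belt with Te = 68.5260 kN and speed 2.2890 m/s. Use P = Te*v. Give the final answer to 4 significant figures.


P = Te * v = 68.5260 * 2.2890
P = 156.9 kW


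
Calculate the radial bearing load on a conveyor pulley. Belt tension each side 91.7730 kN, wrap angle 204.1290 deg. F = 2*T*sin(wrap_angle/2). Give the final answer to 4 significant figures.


F = 2 * 91.7730 * sin(204.1290/2 deg)
F = 179.5 kN


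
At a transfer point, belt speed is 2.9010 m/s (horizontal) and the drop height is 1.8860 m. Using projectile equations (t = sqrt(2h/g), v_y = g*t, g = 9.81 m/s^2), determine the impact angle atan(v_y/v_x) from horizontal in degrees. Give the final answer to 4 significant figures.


t = sqrt(2*1.8860/9.81) = 0.620085 s
v_y = 9.81 * 0.620085 = 6.08303 m/s
angle = atan(6.08303 / 2.9010) = 64.50 deg


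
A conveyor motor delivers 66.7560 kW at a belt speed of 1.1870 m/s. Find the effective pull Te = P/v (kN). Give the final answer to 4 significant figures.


Te = P / v = 66.7560 / 1.1870
Te = 56.24 kN


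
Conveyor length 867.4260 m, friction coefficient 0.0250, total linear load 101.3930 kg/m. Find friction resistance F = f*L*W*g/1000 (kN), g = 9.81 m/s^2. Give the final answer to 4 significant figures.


F = 0.0250 * 867.4260 * 101.3930 * 9.81 / 1000
F = 21.57 kN


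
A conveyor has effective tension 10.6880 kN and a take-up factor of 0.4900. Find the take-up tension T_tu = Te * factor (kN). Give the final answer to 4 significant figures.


T_tu = 10.6880 * 0.4900
T_tu = 5.237 kN


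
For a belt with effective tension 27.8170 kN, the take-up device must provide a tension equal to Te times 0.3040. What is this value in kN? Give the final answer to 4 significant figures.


T_tu = 27.8170 * 0.3040
T_tu = 8.456 kN


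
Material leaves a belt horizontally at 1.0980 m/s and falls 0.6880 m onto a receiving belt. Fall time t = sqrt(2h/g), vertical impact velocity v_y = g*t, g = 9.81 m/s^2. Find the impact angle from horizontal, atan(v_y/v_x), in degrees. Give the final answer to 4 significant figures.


t = sqrt(2*0.6880/9.81) = 0.37452 s
v_y = 9.81 * 0.37452 = 3.67404 m/s
angle = atan(3.67404 / 1.0980) = 73.36 deg


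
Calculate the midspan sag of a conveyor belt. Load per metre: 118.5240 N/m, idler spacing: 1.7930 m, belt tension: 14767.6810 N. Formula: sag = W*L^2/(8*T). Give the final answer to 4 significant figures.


sag = 118.5240 * 1.7930^2 / (8 * 14767.6810)
sag = 0.003225 m


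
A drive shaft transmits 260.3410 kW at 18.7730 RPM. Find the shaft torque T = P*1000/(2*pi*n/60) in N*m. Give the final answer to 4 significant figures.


omega = 2*pi*18.7730/60 = 1.9659 rad/s
T = 260.3410*1000 / 1.9659
T = 132400 N*m


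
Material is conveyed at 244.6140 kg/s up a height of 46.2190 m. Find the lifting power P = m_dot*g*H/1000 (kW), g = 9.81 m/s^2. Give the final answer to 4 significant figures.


P = 244.6140 * 9.81 * 46.2190 / 1000
P = 110.9 kW


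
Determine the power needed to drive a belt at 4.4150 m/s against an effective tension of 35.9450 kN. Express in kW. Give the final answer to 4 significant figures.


P = Te * v = 35.9450 * 4.4150
P = 158.7 kW


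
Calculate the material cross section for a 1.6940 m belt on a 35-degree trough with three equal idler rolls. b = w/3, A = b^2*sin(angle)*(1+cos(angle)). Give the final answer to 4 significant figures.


b = 1.6940/3 = 0.564667 m
A = 0.564667^2 * sin(35 deg) * (1 + cos(35 deg))
A = 0.3327 m^2


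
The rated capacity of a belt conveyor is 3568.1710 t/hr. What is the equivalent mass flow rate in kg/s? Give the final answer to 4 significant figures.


m_dot = 3568.1710 * 1000 / 3600
m_dot = 991.2 kg/s


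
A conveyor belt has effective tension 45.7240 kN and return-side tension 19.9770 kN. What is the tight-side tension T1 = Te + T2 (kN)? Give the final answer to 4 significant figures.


T1 = Te + T2 = 45.7240 + 19.9770
T1 = 65.70 kN


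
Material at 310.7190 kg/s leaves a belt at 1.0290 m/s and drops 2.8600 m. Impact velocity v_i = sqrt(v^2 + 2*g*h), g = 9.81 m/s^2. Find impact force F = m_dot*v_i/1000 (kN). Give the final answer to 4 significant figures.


v_i = sqrt(1.0290^2 + 2*9.81*2.8600) = 7.56122 m/s
F = 310.7190 * 7.56122 / 1000
F = 2.349 kN


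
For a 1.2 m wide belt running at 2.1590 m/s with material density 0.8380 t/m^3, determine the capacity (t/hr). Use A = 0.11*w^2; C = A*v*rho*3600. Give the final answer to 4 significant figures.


A = 0.11 * 1.2^2 = 0.1584 m^2
C = 0.1584 * 2.1590 * 0.8380 * 3600
C = 1032 t/hr


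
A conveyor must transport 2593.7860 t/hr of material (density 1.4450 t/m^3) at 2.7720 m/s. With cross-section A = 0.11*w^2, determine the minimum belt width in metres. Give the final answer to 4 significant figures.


A_req = 2593.7860 / (2.7720 * 1.4450 * 3600) = 0.179875 m^2
w = sqrt(0.179875 / 0.11)
w = 1.279 m


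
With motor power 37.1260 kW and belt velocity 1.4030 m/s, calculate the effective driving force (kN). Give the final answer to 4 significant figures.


Te = P / v = 37.1260 / 1.4030
Te = 26.46 kN


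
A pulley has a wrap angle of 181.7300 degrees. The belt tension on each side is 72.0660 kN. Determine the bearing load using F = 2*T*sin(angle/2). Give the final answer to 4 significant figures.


F = 2 * 72.0660 * sin(181.7300/2 deg)
F = 144.1 kN


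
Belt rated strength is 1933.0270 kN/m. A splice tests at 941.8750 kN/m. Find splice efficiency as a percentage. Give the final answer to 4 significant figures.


Eff = 941.8750 / 1933.0270 * 100
Eff = 48.73 %


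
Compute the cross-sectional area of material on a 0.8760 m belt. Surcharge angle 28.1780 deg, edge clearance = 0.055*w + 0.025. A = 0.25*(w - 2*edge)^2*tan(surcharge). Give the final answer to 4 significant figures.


edge = 0.055*0.8760 + 0.025 = 0.07318 m
ew = 0.8760 - 2*0.07318 = 0.72964 m
A = 0.25 * 0.72964^2 * tan(28.1780 deg)
A = 0.07130 m^2


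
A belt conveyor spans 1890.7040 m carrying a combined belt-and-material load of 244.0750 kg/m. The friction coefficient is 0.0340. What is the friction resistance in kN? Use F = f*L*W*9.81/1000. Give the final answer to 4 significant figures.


F = 0.0340 * 1890.7040 * 244.0750 * 9.81 / 1000
F = 153.9 kN


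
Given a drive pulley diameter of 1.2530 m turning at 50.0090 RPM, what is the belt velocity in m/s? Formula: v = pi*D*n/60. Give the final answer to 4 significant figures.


v = pi * 1.2530 * 50.0090 / 60
v = 3.281 m/s


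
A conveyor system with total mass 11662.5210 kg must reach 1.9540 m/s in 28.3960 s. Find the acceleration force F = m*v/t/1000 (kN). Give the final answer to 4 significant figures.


F = 11662.5210 * 1.9540 / 28.3960 / 1000
F = 0.8025 kN


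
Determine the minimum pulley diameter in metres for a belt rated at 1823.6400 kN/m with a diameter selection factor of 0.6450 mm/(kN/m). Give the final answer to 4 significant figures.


D = 1823.6400 * 0.6450 / 1000
D = 1.176 m


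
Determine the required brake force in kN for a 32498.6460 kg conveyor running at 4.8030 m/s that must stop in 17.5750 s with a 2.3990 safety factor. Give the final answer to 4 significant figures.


F = 32498.6460 * 4.8030 / 17.5750 * 2.3990 / 1000
F = 21.31 kN


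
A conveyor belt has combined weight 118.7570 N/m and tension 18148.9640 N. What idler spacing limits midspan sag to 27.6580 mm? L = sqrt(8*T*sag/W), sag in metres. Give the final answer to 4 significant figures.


sag = 27.6580/1000 = 0.027658 m
L = sqrt(8 * 18148.9640 * 0.027658 / 118.7570)
L = 5.815 m


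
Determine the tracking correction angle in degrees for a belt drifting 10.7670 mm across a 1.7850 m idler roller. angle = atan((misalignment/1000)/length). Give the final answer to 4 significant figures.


misalign_m = 10.7670 / 1000 = 0.010767 m
angle = atan(0.010767 / 1.7850)
angle = 0.3456 deg


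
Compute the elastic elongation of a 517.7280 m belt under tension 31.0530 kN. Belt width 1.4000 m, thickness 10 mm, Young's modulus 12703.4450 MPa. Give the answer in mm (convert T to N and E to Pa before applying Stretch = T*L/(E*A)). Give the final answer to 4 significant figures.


A = 1.4000 * 0.01 = 0.01400 m^2
Stretch = 31.0530*1000 * 517.7280 / (12703.4450e6 * 0.01400) * 1000
Stretch = 90.40 mm


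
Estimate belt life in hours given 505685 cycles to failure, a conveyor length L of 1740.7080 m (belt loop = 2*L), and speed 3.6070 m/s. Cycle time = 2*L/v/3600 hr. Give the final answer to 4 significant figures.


cycle_time = 2 * 1740.7080 / 3.6070 / 3600 = 0.268106 hr
life = 505685 * 0.268106 = 135600 hours


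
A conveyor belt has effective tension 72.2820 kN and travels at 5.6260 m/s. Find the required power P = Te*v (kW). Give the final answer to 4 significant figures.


P = Te * v = 72.2820 * 5.6260
P = 406.7 kW


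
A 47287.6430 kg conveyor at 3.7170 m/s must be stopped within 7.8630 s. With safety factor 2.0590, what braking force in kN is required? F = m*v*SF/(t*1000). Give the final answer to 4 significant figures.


F = 47287.6430 * 3.7170 / 7.8630 * 2.0590 / 1000
F = 46.03 kN


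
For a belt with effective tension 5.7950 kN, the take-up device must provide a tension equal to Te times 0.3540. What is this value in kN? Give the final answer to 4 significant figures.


T_tu = 5.7950 * 0.3540
T_tu = 2.051 kN


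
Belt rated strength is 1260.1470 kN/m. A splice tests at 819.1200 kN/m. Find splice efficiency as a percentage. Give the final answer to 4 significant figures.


Eff = 819.1200 / 1260.1470 * 100
Eff = 65.00 %


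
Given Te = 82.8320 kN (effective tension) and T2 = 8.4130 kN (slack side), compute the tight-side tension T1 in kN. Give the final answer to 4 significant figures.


T1 = Te + T2 = 82.8320 + 8.4130
T1 = 91.24 kN


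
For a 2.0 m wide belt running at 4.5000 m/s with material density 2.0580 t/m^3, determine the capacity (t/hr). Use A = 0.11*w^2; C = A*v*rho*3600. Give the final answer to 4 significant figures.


A = 0.11 * 2.0^2 = 0.44 m^2
C = 0.44 * 4.5000 * 2.0580 * 3600
C = 14670 t/hr


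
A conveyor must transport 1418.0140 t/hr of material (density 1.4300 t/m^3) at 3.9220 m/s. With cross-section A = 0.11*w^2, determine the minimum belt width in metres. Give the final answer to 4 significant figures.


A_req = 1418.0140 / (3.9220 * 1.4300 * 3600) = 0.0702319 m^2
w = sqrt(0.0702319 / 0.11)
w = 0.7990 m


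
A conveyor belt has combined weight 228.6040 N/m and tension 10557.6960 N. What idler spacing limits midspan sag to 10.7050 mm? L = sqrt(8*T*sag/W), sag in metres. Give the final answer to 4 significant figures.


sag = 10.7050/1000 = 0.010705 m
L = sqrt(8 * 10557.6960 * 0.010705 / 228.6040)
L = 1.989 m


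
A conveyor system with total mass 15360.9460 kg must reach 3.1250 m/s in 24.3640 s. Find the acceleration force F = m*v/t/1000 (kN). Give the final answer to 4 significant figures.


F = 15360.9460 * 3.1250 / 24.3640 / 1000
F = 1.970 kN


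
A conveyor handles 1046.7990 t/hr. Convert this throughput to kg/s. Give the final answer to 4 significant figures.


m_dot = 1046.7990 * 1000 / 3600
m_dot = 290.8 kg/s


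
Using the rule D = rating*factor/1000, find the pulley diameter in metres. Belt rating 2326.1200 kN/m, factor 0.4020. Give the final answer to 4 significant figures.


D = 2326.1200 * 0.4020 / 1000
D = 0.9351 m


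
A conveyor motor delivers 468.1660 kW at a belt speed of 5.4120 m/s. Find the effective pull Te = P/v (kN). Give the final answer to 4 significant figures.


Te = P / v = 468.1660 / 5.4120
Te = 86.51 kN


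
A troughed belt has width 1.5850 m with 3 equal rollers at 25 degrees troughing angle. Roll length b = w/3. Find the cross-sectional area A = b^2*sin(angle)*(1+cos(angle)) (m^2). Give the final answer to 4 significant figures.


b = 1.5850/3 = 0.528333 m
A = 0.528333^2 * sin(25 deg) * (1 + cos(25 deg))
A = 0.2249 m^2


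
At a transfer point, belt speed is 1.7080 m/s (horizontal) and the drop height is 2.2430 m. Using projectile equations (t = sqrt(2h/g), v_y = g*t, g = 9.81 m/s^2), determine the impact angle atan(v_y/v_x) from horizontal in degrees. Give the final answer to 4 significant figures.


t = sqrt(2*2.2430/9.81) = 0.676231 s
v_y = 9.81 * 0.676231 = 6.63383 m/s
angle = atan(6.63383 / 1.7080) = 75.56 deg


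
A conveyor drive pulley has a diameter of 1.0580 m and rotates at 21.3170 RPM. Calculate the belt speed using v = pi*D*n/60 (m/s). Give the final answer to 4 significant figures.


v = pi * 1.0580 * 21.3170 / 60
v = 1.181 m/s


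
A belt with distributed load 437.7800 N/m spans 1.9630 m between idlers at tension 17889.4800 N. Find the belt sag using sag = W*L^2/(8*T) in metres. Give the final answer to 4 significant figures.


sag = 437.7800 * 1.9630^2 / (8 * 17889.4800)
sag = 0.01179 m


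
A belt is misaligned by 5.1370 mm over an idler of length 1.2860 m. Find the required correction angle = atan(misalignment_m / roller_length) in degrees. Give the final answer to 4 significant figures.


misalign_m = 5.1370 / 1000 = 0.005137 m
angle = atan(0.005137 / 1.2860)
angle = 0.2289 deg


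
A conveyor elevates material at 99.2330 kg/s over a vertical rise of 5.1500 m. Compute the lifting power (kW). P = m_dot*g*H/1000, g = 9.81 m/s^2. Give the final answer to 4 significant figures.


P = 99.2330 * 9.81 * 5.1500 / 1000
P = 5.013 kW


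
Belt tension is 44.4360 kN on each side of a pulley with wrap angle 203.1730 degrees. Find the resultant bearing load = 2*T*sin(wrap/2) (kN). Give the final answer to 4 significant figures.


F = 2 * 44.4360 * sin(203.1730/2 deg)
F = 87.06 kN


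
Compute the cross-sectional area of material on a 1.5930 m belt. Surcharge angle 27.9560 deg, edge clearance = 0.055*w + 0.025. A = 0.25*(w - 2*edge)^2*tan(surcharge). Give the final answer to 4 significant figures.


edge = 0.055*1.5930 + 0.025 = 0.112615 m
ew = 1.5930 - 2*0.112615 = 1.36777 m
A = 0.25 * 1.36777^2 * tan(27.9560 deg)
A = 0.2482 m^2


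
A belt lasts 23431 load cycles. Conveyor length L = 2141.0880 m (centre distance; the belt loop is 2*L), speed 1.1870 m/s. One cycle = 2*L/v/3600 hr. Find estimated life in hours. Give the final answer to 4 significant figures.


cycle_time = 2 * 2141.0880 / 1.1870 / 3600 = 1.0021 hr
life = 23431 * 1.0021 = 23480 hours


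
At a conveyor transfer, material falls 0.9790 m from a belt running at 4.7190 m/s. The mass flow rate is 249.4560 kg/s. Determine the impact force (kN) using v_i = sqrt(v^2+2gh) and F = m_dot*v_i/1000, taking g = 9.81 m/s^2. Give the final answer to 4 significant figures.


v_i = sqrt(4.7190^2 + 2*9.81*0.9790) = 6.44026 m/s
F = 249.4560 * 6.44026 / 1000
F = 1.607 kN


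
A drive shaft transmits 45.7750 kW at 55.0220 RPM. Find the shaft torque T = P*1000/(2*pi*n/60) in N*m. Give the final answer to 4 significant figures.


omega = 2*pi*55.0220/60 = 5.76189 rad/s
T = 45.7750*1000 / 5.76189
T = 7944 N*m


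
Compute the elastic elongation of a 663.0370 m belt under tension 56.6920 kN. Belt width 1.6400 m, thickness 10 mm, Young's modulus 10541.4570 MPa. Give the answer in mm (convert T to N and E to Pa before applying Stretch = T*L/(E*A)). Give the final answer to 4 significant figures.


A = 1.6400 * 0.01 = 0.01640 m^2
Stretch = 56.6920*1000 * 663.0370 / (10541.4570e6 * 0.01640) * 1000
Stretch = 217.4 mm


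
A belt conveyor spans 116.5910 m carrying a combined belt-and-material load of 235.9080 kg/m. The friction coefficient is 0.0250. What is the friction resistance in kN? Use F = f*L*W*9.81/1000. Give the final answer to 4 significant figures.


F = 0.0250 * 116.5910 * 235.9080 * 9.81 / 1000
F = 6.746 kN


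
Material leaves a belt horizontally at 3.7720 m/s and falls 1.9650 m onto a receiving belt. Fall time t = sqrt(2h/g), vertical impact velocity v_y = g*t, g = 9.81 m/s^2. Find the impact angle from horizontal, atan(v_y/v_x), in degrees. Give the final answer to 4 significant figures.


t = sqrt(2*1.9650/9.81) = 0.632939 s
v_y = 9.81 * 0.632939 = 6.20913 m/s
angle = atan(6.20913 / 3.7720) = 58.72 deg


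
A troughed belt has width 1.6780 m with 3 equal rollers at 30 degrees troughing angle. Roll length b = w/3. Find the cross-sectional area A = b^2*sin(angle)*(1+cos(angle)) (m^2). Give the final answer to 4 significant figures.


b = 1.6780/3 = 0.559333 m
A = 0.559333^2 * sin(30 deg) * (1 + cos(30 deg))
A = 0.2919 m^2


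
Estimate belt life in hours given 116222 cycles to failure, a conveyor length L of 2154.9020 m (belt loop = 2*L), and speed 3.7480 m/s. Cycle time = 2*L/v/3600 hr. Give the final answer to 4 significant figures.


cycle_time = 2 * 2154.9020 / 3.7480 / 3600 = 0.319415 hr
life = 116222 * 0.319415 = 37120 hours


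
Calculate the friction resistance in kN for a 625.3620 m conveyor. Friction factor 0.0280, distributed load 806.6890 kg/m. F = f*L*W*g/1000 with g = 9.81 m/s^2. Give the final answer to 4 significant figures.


F = 0.0280 * 625.3620 * 806.6890 * 9.81 / 1000
F = 138.6 kN


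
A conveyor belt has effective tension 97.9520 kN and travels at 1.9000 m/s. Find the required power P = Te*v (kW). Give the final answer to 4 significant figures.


P = Te * v = 97.9520 * 1.9000
P = 186.1 kW


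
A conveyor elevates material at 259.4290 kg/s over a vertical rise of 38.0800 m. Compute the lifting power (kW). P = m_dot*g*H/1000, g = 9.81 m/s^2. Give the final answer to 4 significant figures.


P = 259.4290 * 9.81 * 38.0800 / 1000
P = 96.91 kW


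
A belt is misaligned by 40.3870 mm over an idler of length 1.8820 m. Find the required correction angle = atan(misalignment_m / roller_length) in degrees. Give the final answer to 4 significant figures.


misalign_m = 40.3870 / 1000 = 0.040387 m
angle = atan(0.040387 / 1.8820)
angle = 1.229 deg


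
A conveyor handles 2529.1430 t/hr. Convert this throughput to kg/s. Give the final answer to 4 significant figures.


m_dot = 2529.1430 * 1000 / 3600
m_dot = 702.5 kg/s


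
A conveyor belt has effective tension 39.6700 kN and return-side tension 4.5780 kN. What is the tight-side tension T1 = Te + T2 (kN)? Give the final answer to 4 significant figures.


T1 = Te + T2 = 39.6700 + 4.5780
T1 = 44.25 kN


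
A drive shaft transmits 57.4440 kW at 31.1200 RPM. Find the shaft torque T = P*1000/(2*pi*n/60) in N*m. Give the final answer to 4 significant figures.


omega = 2*pi*31.1200/60 = 3.25888 rad/s
T = 57.4440*1000 / 3.25888
T = 17630 N*m


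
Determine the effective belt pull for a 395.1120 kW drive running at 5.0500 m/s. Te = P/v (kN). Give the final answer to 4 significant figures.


Te = P / v = 395.1120 / 5.0500
Te = 78.24 kN


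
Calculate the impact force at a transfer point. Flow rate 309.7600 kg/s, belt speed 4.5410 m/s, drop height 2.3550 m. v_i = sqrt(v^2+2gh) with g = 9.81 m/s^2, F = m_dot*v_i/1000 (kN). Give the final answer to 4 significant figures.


v_i = sqrt(4.5410^2 + 2*9.81*2.3550) = 8.1747 m/s
F = 309.7600 * 8.1747 / 1000
F = 2.532 kN


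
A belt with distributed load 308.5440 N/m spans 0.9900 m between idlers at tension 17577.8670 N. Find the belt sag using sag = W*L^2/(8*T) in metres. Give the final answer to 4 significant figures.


sag = 308.5440 * 0.9900^2 / (8 * 17577.8670)
sag = 0.002150 m


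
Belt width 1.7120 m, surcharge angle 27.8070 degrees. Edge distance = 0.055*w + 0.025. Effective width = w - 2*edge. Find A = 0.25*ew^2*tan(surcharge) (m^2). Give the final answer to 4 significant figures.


edge = 0.055*1.7120 + 0.025 = 0.11916 m
ew = 1.7120 - 2*0.11916 = 1.47368 m
A = 0.25 * 1.47368^2 * tan(27.8070 deg)
A = 0.2863 m^2


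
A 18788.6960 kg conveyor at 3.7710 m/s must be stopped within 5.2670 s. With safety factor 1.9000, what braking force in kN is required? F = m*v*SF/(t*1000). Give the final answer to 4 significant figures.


F = 18788.6960 * 3.7710 / 5.2670 * 1.9000 / 1000
F = 25.56 kN


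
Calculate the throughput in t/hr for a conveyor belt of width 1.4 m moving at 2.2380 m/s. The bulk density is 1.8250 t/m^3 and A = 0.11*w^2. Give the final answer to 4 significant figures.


A = 0.11 * 1.4^2 = 0.2156 m^2
C = 0.2156 * 2.2380 * 1.8250 * 3600
C = 3170 t/hr


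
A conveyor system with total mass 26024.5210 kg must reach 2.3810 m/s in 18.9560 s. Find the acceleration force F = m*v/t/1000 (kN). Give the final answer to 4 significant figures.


F = 26024.5210 * 2.3810 / 18.9560 / 1000
F = 3.269 kN


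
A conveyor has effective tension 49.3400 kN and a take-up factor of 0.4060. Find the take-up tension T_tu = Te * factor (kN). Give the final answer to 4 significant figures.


T_tu = 49.3400 * 0.4060
T_tu = 20.03 kN


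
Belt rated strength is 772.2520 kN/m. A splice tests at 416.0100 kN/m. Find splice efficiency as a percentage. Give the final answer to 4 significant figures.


Eff = 416.0100 / 772.2520 * 100
Eff = 53.87 %


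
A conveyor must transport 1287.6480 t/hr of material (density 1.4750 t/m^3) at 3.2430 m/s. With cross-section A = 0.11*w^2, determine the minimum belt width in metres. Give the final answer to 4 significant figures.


A_req = 1287.6480 / (3.2430 * 1.4750 * 3600) = 0.0747749 m^2
w = sqrt(0.0747749 / 0.11)
w = 0.8245 m


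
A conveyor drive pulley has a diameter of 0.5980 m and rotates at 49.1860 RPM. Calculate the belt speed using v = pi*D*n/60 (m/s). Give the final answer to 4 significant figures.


v = pi * 0.5980 * 49.1860 / 60
v = 1.540 m/s


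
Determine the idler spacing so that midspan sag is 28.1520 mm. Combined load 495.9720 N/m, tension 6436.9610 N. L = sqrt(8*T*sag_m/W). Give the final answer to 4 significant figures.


sag = 28.1520/1000 = 0.028152 m
L = sqrt(8 * 6436.9610 * 0.028152 / 495.9720)
L = 1.710 m


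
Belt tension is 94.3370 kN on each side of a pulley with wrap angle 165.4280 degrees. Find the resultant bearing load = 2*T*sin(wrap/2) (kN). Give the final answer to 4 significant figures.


F = 2 * 94.3370 * sin(165.4280/2 deg)
F = 187.2 kN


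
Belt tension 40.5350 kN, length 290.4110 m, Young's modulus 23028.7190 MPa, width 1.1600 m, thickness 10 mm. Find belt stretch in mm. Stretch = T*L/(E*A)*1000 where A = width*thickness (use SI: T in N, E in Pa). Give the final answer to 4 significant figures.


A = 1.1600 * 0.01 = 0.01160 m^2
Stretch = 40.5350*1000 * 290.4110 / (23028.7190e6 * 0.01160) * 1000
Stretch = 44.07 mm


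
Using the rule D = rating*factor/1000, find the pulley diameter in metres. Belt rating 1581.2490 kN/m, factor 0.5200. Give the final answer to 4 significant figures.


D = 1581.2490 * 0.5200 / 1000
D = 0.8222 m


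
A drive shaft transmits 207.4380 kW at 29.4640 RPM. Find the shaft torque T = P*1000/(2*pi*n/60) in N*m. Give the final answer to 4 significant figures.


omega = 2*pi*29.4640/60 = 3.08546 rad/s
T = 207.4380*1000 / 3.08546
T = 67230 N*m


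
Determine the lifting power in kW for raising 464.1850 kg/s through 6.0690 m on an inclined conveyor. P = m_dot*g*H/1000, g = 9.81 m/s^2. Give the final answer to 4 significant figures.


P = 464.1850 * 9.81 * 6.0690 / 1000
P = 27.64 kW


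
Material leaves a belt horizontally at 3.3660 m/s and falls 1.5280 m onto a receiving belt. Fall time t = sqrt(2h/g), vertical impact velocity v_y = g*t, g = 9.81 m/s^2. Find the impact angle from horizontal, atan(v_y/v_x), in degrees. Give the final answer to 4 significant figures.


t = sqrt(2*1.5280/9.81) = 0.558139 s
v_y = 9.81 * 0.558139 = 5.47534 m/s
angle = atan(5.47534 / 3.3660) = 58.42 deg


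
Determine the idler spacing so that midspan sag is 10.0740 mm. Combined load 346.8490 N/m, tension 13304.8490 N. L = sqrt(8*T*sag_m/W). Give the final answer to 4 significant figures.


sag = 10.0740/1000 = 0.010074 m
L = sqrt(8 * 13304.8490 * 0.010074 / 346.8490)
L = 1.758 m


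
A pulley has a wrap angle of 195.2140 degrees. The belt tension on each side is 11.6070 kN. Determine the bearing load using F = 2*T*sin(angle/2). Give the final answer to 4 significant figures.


F = 2 * 11.6070 * sin(195.2140/2 deg)
F = 23.01 kN


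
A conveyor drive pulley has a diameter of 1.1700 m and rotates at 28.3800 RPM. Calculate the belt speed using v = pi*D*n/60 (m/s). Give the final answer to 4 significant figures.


v = pi * 1.1700 * 28.3800 / 60
v = 1.739 m/s


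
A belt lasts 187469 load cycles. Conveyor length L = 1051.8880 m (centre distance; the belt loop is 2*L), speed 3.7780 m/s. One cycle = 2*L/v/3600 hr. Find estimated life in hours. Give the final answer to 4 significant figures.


cycle_time = 2 * 1051.8880 / 3.7780 / 3600 = 0.15468 hr
life = 187469 * 0.15468 = 29000 hours


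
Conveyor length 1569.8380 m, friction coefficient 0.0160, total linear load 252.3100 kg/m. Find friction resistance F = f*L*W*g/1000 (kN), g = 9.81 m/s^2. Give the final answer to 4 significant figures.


F = 0.0160 * 1569.8380 * 252.3100 * 9.81 / 1000
F = 62.17 kN


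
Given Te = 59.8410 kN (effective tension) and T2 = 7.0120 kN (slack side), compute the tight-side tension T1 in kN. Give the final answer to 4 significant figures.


T1 = Te + T2 = 59.8410 + 7.0120
T1 = 66.85 kN


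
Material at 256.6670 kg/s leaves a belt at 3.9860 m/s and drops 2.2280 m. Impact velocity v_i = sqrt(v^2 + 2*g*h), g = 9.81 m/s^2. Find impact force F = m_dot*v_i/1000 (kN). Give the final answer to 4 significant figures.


v_i = sqrt(3.9860^2 + 2*9.81*2.2280) = 7.7202 m/s
F = 256.6670 * 7.7202 / 1000
F = 1.982 kN


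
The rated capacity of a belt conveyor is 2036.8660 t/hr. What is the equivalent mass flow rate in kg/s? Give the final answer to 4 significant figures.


m_dot = 2036.8660 * 1000 / 3600
m_dot = 565.8 kg/s


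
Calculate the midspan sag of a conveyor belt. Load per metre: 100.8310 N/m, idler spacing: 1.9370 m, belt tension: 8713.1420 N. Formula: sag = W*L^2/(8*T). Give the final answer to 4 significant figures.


sag = 100.8310 * 1.9370^2 / (8 * 8713.1420)
sag = 0.005427 m


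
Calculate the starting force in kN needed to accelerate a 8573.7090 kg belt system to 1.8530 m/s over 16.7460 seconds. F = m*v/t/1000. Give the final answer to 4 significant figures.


F = 8573.7090 * 1.8530 / 16.7460 / 1000
F = 0.9487 kN


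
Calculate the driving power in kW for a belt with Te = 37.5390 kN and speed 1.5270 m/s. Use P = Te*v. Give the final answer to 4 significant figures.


P = Te * v = 37.5390 * 1.5270
P = 57.32 kW


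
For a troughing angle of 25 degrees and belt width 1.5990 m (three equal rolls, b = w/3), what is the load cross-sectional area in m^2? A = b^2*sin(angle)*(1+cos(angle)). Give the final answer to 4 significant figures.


b = 1.5990/3 = 0.533 m
A = 0.533^2 * sin(25 deg) * (1 + cos(25 deg))
A = 0.2289 m^2


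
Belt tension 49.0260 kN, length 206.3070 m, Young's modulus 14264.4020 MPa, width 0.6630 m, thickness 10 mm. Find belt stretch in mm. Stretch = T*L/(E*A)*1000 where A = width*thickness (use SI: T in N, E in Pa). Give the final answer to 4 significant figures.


A = 0.6630 * 0.01 = 0.00663 m^2
Stretch = 49.0260*1000 * 206.3070 / (14264.4020e6 * 0.00663) * 1000
Stretch = 106.9 mm


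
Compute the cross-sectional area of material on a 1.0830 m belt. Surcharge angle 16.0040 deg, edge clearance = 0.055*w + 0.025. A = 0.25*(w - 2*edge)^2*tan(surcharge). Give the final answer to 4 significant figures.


edge = 0.055*1.0830 + 0.025 = 0.084565 m
ew = 1.0830 - 2*0.084565 = 0.91387 m
A = 0.25 * 0.91387^2 * tan(16.0040 deg)
A = 0.05989 m^2


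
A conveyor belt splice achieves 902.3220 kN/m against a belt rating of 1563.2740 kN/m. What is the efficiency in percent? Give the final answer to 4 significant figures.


Eff = 902.3220 / 1563.2740 * 100
Eff = 57.72 %


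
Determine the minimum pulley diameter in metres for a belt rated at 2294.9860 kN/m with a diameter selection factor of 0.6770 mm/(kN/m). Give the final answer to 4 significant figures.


D = 2294.9860 * 0.6770 / 1000
D = 1.554 m


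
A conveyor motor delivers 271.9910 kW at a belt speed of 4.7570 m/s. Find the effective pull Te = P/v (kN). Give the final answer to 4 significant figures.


Te = P / v = 271.9910 / 4.7570
Te = 57.18 kN


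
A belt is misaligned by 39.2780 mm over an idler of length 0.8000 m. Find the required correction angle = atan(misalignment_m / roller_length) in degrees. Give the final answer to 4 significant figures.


misalign_m = 39.2780 / 1000 = 0.039278 m
angle = atan(0.039278 / 0.8000)
angle = 2.811 deg


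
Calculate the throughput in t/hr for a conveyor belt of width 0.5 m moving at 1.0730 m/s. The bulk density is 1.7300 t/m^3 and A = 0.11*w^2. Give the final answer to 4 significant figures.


A = 0.11 * 0.5^2 = 0.0275 m^2
C = 0.0275 * 1.0730 * 1.7300 * 3600
C = 183.8 t/hr


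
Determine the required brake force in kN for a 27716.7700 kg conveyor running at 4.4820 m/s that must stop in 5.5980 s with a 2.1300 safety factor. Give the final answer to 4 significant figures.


F = 27716.7700 * 4.4820 / 5.5980 * 2.1300 / 1000
F = 47.27 kN


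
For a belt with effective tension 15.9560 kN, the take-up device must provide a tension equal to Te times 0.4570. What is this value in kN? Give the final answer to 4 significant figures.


T_tu = 15.9560 * 0.4570
T_tu = 7.292 kN


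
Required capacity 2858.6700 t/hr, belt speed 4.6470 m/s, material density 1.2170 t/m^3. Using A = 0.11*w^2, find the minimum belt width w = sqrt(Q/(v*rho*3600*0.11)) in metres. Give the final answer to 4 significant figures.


A_req = 2858.6700 / (4.6470 * 1.2170 * 3600) = 0.14041 m^2
w = sqrt(0.14041 / 0.11)
w = 1.130 m


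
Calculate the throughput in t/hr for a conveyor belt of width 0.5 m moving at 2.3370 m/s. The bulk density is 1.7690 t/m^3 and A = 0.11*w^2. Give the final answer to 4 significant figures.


A = 0.11 * 0.5^2 = 0.0275 m^2
C = 0.0275 * 2.3370 * 1.7690 * 3600
C = 409.3 t/hr


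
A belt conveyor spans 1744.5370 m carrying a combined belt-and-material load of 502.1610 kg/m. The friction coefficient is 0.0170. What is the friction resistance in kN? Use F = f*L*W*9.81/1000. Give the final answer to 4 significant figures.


F = 0.0170 * 1744.5370 * 502.1610 * 9.81 / 1000
F = 146.1 kN


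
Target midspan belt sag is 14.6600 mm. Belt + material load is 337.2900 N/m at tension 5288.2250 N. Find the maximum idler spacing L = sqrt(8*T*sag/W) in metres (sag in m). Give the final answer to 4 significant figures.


sag = 14.6600/1000 = 0.014660 m
L = sqrt(8 * 5288.2250 * 0.014660 / 337.2900)
L = 1.356 m


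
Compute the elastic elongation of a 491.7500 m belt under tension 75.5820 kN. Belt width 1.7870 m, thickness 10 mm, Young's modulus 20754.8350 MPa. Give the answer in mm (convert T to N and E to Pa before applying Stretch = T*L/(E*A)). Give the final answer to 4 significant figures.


A = 1.7870 * 0.01 = 0.01787 m^2
Stretch = 75.5820*1000 * 491.7500 / (20754.8350e6 * 0.01787) * 1000
Stretch = 100.2 mm


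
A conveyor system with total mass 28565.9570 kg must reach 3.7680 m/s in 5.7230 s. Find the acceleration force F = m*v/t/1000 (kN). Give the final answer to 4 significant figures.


F = 28565.9570 * 3.7680 / 5.7230 / 1000
F = 18.81 kN


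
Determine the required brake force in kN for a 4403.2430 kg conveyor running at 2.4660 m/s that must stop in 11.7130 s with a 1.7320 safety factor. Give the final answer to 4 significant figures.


F = 4403.2430 * 2.4660 / 11.7130 * 1.7320 / 1000
F = 1.606 kN


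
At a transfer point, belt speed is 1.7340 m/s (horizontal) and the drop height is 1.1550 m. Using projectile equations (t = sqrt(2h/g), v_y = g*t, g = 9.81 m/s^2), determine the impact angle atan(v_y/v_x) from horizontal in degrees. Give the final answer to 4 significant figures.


t = sqrt(2*1.1550/9.81) = 0.485257 s
v_y = 9.81 * 0.485257 = 4.76037 m/s
angle = atan(4.76037 / 1.7340) = 69.99 deg


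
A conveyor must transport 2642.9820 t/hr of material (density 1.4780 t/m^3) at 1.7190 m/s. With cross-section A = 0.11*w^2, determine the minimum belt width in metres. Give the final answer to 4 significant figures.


A_req = 2642.9820 / (1.7190 * 1.4780 * 3600) = 0.288962 m^2
w = sqrt(0.288962 / 0.11)
w = 1.621 m


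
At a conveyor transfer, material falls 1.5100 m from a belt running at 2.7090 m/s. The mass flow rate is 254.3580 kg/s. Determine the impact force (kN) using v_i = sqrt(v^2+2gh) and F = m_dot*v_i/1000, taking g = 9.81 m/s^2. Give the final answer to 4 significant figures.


v_i = sqrt(2.7090^2 + 2*9.81*1.5100) = 6.07988 m/s
F = 254.3580 * 6.07988 / 1000
F = 1.546 kN


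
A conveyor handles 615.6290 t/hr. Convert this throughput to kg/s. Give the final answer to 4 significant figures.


m_dot = 615.6290 * 1000 / 3600
m_dot = 171.0 kg/s


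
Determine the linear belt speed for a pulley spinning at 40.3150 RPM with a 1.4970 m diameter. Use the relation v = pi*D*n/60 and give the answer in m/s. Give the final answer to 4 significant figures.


v = pi * 1.4970 * 40.3150 / 60
v = 3.160 m/s


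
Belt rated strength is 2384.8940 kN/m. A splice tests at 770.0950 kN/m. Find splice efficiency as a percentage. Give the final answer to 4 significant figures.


Eff = 770.0950 / 2384.8940 * 100
Eff = 32.29 %


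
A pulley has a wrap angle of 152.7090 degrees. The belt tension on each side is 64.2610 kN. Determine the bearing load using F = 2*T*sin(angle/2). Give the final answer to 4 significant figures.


F = 2 * 64.2610 * sin(152.7090/2 deg)
F = 124.9 kN


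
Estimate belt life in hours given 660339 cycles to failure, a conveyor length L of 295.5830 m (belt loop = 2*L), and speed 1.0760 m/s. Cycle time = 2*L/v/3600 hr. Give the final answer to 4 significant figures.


cycle_time = 2 * 295.5830 / 1.0760 / 3600 = 0.152614 hr
life = 660339 * 0.152614 = 100800 hours


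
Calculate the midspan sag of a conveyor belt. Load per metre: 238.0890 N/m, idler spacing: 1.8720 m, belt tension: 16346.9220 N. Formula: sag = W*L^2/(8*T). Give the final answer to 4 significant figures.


sag = 238.0890 * 1.8720^2 / (8 * 16346.9220)
sag = 0.006380 m


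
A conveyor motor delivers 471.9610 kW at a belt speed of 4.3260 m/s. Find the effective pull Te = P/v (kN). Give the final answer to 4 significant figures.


Te = P / v = 471.9610 / 4.3260
Te = 109.1 kN


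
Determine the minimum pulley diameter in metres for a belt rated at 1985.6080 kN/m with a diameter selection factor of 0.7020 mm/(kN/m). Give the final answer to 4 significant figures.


D = 1985.6080 * 0.7020 / 1000
D = 1.394 m


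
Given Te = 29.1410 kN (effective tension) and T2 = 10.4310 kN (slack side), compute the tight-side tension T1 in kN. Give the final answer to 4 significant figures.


T1 = Te + T2 = 29.1410 + 10.4310
T1 = 39.57 kN


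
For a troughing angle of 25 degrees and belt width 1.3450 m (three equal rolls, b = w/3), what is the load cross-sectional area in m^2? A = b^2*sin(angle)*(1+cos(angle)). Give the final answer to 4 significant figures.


b = 1.3450/3 = 0.448333 m
A = 0.448333^2 * sin(25 deg) * (1 + cos(25 deg))
A = 0.1619 m^2


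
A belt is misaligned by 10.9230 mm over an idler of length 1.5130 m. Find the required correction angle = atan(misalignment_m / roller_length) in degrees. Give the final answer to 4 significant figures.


misalign_m = 10.9230 / 1000 = 0.010923 m
angle = atan(0.010923 / 1.5130)
angle = 0.4136 deg


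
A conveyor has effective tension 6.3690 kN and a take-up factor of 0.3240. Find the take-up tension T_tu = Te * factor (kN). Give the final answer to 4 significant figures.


T_tu = 6.3690 * 0.3240
T_tu = 2.064 kN


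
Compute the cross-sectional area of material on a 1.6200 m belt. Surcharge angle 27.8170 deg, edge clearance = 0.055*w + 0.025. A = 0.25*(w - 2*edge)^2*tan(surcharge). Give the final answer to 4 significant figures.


edge = 0.055*1.6200 + 0.025 = 0.1141 m
ew = 1.6200 - 2*0.1141 = 1.3918 m
A = 0.25 * 1.3918^2 * tan(27.8170 deg)
A = 0.2555 m^2


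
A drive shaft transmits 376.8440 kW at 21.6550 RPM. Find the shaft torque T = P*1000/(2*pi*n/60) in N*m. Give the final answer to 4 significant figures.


omega = 2*pi*21.6550/60 = 2.26771 rad/s
T = 376.8440*1000 / 2.26771
T = 166200 N*m
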